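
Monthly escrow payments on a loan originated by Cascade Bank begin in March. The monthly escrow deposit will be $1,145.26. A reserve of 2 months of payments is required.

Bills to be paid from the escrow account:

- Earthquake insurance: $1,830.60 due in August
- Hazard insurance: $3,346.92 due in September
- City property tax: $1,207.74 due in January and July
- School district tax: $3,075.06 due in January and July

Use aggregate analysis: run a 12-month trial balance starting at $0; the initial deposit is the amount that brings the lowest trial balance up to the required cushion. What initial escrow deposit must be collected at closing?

$3,734.02

Cushion = 2 × $1,145.26 = $2,290.52
Trial balance (start $0, +$1,145.26 each month, − disbursements):
  Mar: +$1,145.26 → $1,145.26
  Apr: +$1,145.26 → $2,290.52
  May: +$1,145.26 → $3,435.78
  Jun: +$1,145.26 → $4,581.04
  Jul: +$1,145.26 − $4,282.80 → $1,443.50
  Aug: +$1,145.26 − $1,830.60 → $758.16
  Sep: +$1,145.26 − $3,346.92 → -$1,443.50
  Oct: +$1,145.26 → -$298.24
  Nov: +$1,145.26 → $847.02
  Dec: +$1,145.26 → $1,992.28
  Jan: +$1,145.26 − $4,282.80 → -$1,145.26
  Feb: +$1,145.26 → $0.00
Lowest trial balance = -$1,443.50 (Sep)
Initial deposit = cushion − low point = $2,290.52 − (-$1,443.50) = $3,734.02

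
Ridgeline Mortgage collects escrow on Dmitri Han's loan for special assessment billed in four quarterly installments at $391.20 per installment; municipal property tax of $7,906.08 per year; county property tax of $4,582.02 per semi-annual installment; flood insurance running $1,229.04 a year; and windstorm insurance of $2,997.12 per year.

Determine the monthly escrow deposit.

Special assessment — $391.20 × 4 = $1,564.80 annually
Municipal property tax — $7,906.08 annually
County property tax — $4,582.02 × 2 = $9,164.04 annually
Flood insurance — $1,229.04 annually
Windstorm insurance — $2,997.12 annually
Total annual escrow = $1,564.80 + $7,906.08 + $9,164.04 + $1,229.04 + $2,997.12 = $22,861.08
Per month = $22,861.08 ÷ 12 = $1,905.09

$1,905.09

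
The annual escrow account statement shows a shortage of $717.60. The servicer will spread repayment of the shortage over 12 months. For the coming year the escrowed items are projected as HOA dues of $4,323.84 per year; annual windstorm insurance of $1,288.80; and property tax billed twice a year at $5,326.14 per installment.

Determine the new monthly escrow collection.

$1,415.21

HOA dues = $4,323.84 per year
Windstorm insurance = $1,288.80 per year
Property tax = $5,326.14 × 2 = $10,652.28 per year
Yearly total = $4,323.84 + $1,288.80 + $10,652.28 = $16,264.92
Monthly escrow = $16,264.92 / 12 = $1,355.41
Shortage spread = $717.60 ÷ 12 = $59.80/mo
New monthly escrow = $1,355.41 + $59.80 = $1,415.21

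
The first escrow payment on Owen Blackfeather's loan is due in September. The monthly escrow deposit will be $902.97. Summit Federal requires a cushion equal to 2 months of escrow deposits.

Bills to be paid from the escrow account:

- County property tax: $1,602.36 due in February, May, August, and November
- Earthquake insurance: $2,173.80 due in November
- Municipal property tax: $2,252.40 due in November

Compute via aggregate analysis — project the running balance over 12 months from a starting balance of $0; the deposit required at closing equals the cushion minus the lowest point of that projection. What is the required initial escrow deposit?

$5,125.59

Cushion = 2 × $902.97 = $1,805.94
Trial balance (start $0, +$902.97 each month, − disbursements):
  Sep: +$902.97 → $902.97
  Oct: +$902.97 → $1,805.94
  Nov: +$902.97 − $6,028.56 → -$3,319.65
  Dec: +$902.97 → -$2,416.68
  Jan: +$902.97 → -$1,513.71
  Feb: +$902.97 − $1,602.36 → -$2,213.10
  Mar: +$902.97 → -$1,310.13
  Apr: +$902.97 → -$407.16
  May: +$902.97 − $1,602.36 → -$1,106.55
  Jun: +$902.97 → -$203.58
  Jul: +$902.97 → $699.39
  Aug: +$902.97 − $1,602.36 → $0.00
Lowest trial balance = -$3,319.65 (Nov)
Initial deposit = cushion − low point = $1,805.94 − (-$3,319.65) = $5,125.59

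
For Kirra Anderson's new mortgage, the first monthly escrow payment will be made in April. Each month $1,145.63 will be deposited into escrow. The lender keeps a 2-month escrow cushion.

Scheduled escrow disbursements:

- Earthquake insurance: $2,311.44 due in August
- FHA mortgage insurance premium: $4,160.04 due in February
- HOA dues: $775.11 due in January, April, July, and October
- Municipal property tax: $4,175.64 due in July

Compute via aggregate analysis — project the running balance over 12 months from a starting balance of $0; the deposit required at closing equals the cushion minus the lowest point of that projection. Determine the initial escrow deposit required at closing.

$4,600.41

Cushion = 2 × $1,145.63 = $2,291.26
Trial balance (start $0, +$1,145.63 each month, − disbursements):
  Apr: +$1,145.63 − $775.11 → $370.52
  May: +$1,145.63 → $1,516.15
  Jun: +$1,145.63 → $2,661.78
  Jul: +$1,145.63 − $4,950.75 → -$1,143.34
  Aug: +$1,145.63 − $2,311.44 → -$2,309.15
  Sep: +$1,145.63 → -$1,163.52
  Oct: +$1,145.63 − $775.11 → -$793.00
  Nov: +$1,145.63 → $352.63
  Dec: +$1,145.63 → $1,498.26
  Jan: +$1,145.63 − $775.11 → $1,868.78
  Feb: +$1,145.63 − $4,160.04 → -$1,145.63
  Mar: +$1,145.63 → $0.00
Lowest trial balance = -$2,309.15 (Aug)
Initial deposit = cushion − low point = $2,291.26 − (-$2,309.15) = $4,600.41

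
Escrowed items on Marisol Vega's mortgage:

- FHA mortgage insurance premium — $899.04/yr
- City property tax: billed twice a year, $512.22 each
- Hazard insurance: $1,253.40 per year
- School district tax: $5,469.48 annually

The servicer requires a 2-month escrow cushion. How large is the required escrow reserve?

FHA mortgage insurance premium: $899.04 annually
City property tax: $512.22 × 2 = $1,024.44 annually
Hazard insurance: $1,253.40 annually
School district tax: $5,469.48 annually
Annual escrow total = $8,646.36
Monthly = $8,646.36 ÷ 12 = $720.53
Reserve = 2 × $720.53 = $1,441.06

$1,441.06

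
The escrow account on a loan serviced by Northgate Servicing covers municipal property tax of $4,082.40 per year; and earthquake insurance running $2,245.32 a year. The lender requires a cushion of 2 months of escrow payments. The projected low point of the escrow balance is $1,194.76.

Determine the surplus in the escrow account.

$140.14

Municipal property tax: $4,082.40 per year
Earthquake insurance: $2,245.32 per year
Total per year = $4,082.40 + $2,245.32 = $6,327.72
Monthly escrow = $6,327.72 / 12 = $527.31
Required reserve = 2 × $527.31 = $1,054.62
Surplus = $1,194.76 − $1,054.62 = $140.14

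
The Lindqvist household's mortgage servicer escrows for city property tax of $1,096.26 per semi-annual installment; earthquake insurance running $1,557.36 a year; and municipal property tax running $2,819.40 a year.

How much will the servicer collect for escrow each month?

City property tax: $1,096.26 × 2 = $2,192.52
Earthquake insurance: $1,557.36
Municipal property tax: $2,819.40
Total annual escrow = $6,569.28
Monthly = $6,569.28 / 12 = $547.44

$547.44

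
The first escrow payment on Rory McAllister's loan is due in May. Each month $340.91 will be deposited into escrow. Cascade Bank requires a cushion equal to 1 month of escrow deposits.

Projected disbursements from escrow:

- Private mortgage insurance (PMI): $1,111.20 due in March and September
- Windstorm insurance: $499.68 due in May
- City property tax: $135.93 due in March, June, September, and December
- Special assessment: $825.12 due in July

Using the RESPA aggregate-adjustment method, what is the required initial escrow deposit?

$1,344.22

Cushion = 1 × $340.91 = $340.91
Trial balance (start $0, +$340.91 each month, − disbursements):
  May: +$340.91 − $499.68 → -$158.77
  Jun: +$340.91 − $135.93 → $46.21
  Jul: +$340.91 − $825.12 → -$438.00
  Aug: +$340.91 → -$97.09
  Sep: +$340.91 − $1,247.13 → -$1,003.31
  Oct: +$340.91 → -$662.40
  Nov: +$340.91 → -$321.49
  Dec: +$340.91 − $135.93 → -$116.51
  Jan: +$340.91 → $224.40
  Feb: +$340.91 → $565.31
  Mar: +$340.91 − $1,247.13 → -$340.91
  Apr: +$340.91 → $0.00
Lowest trial balance = -$1,003.31 (Sep)
Initial deposit = cushion − low point = $340.91 − (-$1,003.31) = $1,344.22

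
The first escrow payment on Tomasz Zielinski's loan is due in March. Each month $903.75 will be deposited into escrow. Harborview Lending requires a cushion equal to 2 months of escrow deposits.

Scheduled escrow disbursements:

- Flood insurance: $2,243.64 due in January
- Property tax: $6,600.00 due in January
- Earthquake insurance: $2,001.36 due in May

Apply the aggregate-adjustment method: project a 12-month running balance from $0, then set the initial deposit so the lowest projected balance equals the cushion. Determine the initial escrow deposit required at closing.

$2,711.25

Cushion = 2 × $903.75 = $1,807.50
Trial balance (start $0, +$903.75 each month, − disbursements):
  Mar: +$903.75 → $903.75
  Apr: +$903.75 → $1,807.50
  May: +$903.75 − $2,001.36 → $709.89
  Jun: +$903.75 → $1,613.64
  Jul: +$903.75 → $2,517.39
  Aug: +$903.75 → $3,421.14
  Sep: +$903.75 → $4,324.89
  Oct: +$903.75 → $5,228.64
  Nov: +$903.75 → $6,132.39
  Dec: +$903.75 → $7,036.14
  Jan: +$903.75 − $8,843.64 → -$903.75
  Feb: +$903.75 → $0.00
Lowest trial balance = -$903.75 (Jan)
Initial deposit = cushion − low point = $1,807.50 − (-$903.75) = $2,711.25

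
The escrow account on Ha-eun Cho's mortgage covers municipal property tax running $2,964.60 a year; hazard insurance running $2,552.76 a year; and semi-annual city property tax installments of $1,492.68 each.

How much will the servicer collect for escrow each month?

$708.56

Municipal property tax: $2,964.60 annually
Hazard insurance: $2,552.76 annually
City property tax: $1,492.68 × 2 = $2,985.36 annually
Yearly total = $8,502.72
Monthly escrow = $8,502.72 / 12 = $708.56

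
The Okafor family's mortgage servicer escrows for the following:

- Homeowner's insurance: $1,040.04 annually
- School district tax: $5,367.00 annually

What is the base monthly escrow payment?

$533.92

Homeowner's insurance: $1,040.04 per year
School district tax: $5,367.00 per year
Yearly total = $1,040.04 + $5,367.00 = $6,407.04
Per month = $6,407.04 / 12 = $533.92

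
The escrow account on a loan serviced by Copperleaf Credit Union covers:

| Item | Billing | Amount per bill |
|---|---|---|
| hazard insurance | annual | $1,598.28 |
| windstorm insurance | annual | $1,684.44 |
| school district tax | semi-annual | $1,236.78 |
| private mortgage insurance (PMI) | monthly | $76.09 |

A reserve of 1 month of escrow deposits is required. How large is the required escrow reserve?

$555.78

Hazard insurance — $1,598.28 per year
Windstorm insurance — $1,684.44 per year
School district tax — $1,236.78 × 2 = $2,473.56 per year
Private mortgage insurance (PMI) — $76.09 × 12 = $913.08 per year
Total annual escrow = $6,669.36
Base monthly escrow = $6,669.36 / 12 = $555.78
Reserve = 1 × $555.78 = $555.78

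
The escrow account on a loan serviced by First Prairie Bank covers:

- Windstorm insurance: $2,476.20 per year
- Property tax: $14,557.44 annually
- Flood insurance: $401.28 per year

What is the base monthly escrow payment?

$1,452.91

Windstorm insurance: $2,476.20/yr
Property tax: $14,557.44/yr
Flood insurance: $401.28/yr
Total per year = $2,476.20 + $14,557.44 + $401.28 = $17,434.92
Monthly = $17,434.92 / 12 = $1,452.91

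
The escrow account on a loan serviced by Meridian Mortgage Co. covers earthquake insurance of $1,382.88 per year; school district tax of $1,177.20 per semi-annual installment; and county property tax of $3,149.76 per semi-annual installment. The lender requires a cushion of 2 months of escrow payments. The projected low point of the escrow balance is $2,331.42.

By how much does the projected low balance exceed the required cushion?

Earthquake insurance: $1,382.88/yr
School district tax: $1,177.20 × 2 = $2,354.40/yr
County property tax: $3,149.76 × 2 = $6,299.52/yr
Total annual escrow = $1,382.88 + $2,354.40 + $6,299.52 = $10,036.80
Per month = $10,036.80 / 12 = $836.40
Required reserve = 2 × $836.40 = $1,672.80
Surplus = $2,331.42 − $1,672.80 = $658.62

$658.62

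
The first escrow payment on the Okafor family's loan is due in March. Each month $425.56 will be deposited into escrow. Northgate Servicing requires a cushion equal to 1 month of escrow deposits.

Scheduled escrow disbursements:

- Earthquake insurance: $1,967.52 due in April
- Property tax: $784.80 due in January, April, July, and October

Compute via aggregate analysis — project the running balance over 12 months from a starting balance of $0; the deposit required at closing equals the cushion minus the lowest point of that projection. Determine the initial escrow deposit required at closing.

Cushion = 1 × $425.56 = $425.56
Trial balance (start $0, +$425.56 each month, − disbursements):
  Mar: +$425.56 → $425.56
  Apr: +$425.56 − $2,752.32 → -$1,901.20
  May: +$425.56 → -$1,475.64
  Jun: +$425.56 → -$1,050.08
  Jul: +$425.56 − $784.80 → -$1,409.32
  Aug: +$425.56 → -$983.76
  Sep: +$425.56 → -$558.20
  Oct: +$425.56 − $784.80 → -$917.44
  Nov: +$425.56 → -$491.88
  Dec: +$425.56 → -$66.32
  Jan: +$425.56 − $784.80 → -$425.56
  Feb: +$425.56 → $0.00
Lowest trial balance = -$1,901.20 (Apr)
Initial deposit = cushion − low point = $425.56 − (-$1,901.20) = $2,326.76

$2,326.76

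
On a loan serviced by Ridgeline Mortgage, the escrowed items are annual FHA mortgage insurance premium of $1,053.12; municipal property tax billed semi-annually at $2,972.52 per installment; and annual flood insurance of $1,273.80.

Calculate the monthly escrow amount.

$689.33

FHA mortgage insurance premium = $1,053.12
Municipal property tax = $2,972.52 × 2 = $5,945.04
Flood insurance = $1,273.80
Total per year = $1,053.12 + $5,945.04 + $1,273.80 = $8,271.96
Monthly = $8,271.96 / 12 = $689.33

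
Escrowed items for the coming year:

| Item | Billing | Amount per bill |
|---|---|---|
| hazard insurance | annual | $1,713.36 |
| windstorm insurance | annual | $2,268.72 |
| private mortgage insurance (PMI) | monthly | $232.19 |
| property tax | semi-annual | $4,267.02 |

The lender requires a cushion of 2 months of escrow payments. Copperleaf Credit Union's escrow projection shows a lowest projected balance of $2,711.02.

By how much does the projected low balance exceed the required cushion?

Hazard insurance — $1,713.36 annually
Windstorm insurance — $2,268.72 annually
Private mortgage insurance (PMI) — $232.19 × 12 = $2,786.28 annually
Property tax — $4,267.02 × 2 = $8,534.04 annually
Combined annual = $15,302.40
Per month = $15,302.40 / 12 = $1,275.20
Required cushion = 2 × $1,275.20 = $2,550.40
Excess over cushion: $2,711.02 − $2,550.40 = $160.62

$160.62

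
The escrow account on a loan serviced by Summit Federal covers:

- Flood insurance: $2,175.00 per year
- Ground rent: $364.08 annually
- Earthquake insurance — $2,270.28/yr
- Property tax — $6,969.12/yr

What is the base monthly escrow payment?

$981.54

Flood insurance = $2,175.00 per year
Ground rent = $364.08 per year
Earthquake insurance = $2,270.28 per year
Property tax = $6,969.12 per year
Combined annual = $2,175.00 + $364.08 + $2,270.28 + $6,969.12 = $11,778.48
Per month = $11,778.48 ÷ 12 = $981.54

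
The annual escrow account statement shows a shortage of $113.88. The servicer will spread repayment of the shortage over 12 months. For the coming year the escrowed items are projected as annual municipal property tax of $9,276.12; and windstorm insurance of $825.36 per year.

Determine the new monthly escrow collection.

$851.28

Municipal property tax: $9,276.12
Windstorm insurance: $825.36
Annual escrow total = $10,101.48
Monthly escrow = $10,101.48 / 12 = $841.79
Shortage spread = $113.88 ÷ 12 = $9.49/mo
Adjusted monthly = $841.79 + $9.49 = $851.28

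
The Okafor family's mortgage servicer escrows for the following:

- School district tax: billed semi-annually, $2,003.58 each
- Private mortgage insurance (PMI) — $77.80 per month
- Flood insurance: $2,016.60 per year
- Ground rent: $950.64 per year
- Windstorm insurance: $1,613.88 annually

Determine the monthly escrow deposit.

$793.49

School district tax: $2,003.58 × 2 = $4,007.16/yr
Private mortgage insurance (PMI): $77.80 × 12 = $933.60/yr
Flood insurance: $2,016.60/yr
Ground rent: $950.64/yr
Windstorm insurance: $1,613.88/yr
Total per year = $4,007.16 + $933.60 + $2,016.60 + $950.64 + $1,613.88 = $9,521.88
Base monthly escrow = $9,521.88 ÷ 12 = $793.49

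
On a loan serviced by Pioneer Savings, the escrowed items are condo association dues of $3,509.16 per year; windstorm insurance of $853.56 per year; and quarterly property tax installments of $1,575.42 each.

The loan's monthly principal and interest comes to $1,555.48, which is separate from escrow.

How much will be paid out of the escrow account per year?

$10,664.40

Condo association dues — $3,509.16 per year
Windstorm insurance — $853.56 per year
Property tax — $1,575.42 × 4 = $6,301.68 per year
Total per year = $3,509.16 + $853.56 + $6,301.68 = $10,664.40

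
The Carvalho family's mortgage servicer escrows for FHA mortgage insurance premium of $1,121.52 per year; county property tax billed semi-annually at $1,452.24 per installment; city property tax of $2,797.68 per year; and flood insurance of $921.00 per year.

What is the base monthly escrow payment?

$645.39

FHA mortgage insurance premium = $1,121.52
County property tax = $1,452.24 × 2 = $2,904.48
City property tax = $2,797.68
Flood insurance = $921.00
Yearly total = $1,121.52 + $2,904.48 + $2,797.68 + $921.00 = $7,744.68
Per month = $7,744.68 / 12 = $645.39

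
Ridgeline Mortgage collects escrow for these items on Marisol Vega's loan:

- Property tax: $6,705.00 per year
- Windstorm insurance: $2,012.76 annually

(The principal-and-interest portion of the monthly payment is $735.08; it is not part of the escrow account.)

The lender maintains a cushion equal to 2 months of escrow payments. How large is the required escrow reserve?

$1,452.96

Property tax: $6,705.00 per year
Windstorm insurance: $2,012.76 per year
Yearly total = $6,705.00 + $2,012.76 = $8,717.76
Per month = $8,717.76 / 12 = $726.48
Cushion = 2 × $726.48 = $1,452.96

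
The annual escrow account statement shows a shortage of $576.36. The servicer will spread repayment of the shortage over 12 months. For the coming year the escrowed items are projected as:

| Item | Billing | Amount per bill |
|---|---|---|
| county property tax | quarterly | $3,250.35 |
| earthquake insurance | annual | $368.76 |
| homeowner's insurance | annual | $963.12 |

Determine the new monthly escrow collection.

County property tax — $3,250.35 × 4 = $13,001.40
Earthquake insurance — $368.76
Homeowner's insurance — $963.12
Yearly total = $13,001.40 + $368.76 + $963.12 = $14,333.28
Per month = $14,333.28 / 12 = $1,194.44
Shortage per month = $576.36 ÷ 12 = $48.03
Adjusted monthly = $1,194.44 + $48.03 = $1,242.47

$1,242.47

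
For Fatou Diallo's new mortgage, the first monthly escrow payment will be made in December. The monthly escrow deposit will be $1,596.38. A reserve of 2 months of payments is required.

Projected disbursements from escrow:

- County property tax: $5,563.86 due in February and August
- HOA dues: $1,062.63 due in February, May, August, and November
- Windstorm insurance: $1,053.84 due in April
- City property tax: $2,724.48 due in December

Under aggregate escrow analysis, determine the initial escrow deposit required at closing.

Cushion = 2 × $1,596.38 = $3,192.76
Trial balance (start $0, +$1,596.38 each month, − disbursements):
  Dec: +$1,596.38 − $2,724.48 → -$1,128.10
  Jan: +$1,596.38 → $468.28
  Feb: +$1,596.38 − $6,626.49 → -$4,561.83
  Mar: +$1,596.38 → -$2,965.45
  Apr: +$1,596.38 − $1,053.84 → -$2,422.91
  May: +$1,596.38 − $1,062.63 → -$1,889.16
  Jun: +$1,596.38 → -$292.78
  Jul: +$1,596.38 → $1,303.60
  Aug: +$1,596.38 − $6,626.49 → -$3,726.51
  Sep: +$1,596.38 → -$2,130.13
  Oct: +$1,596.38 → -$533.75
  Nov: +$1,596.38 − $1,062.63 → $0.00
Lowest trial balance = -$4,561.83 (Feb)
Initial deposit = cushion − low point = $3,192.76 − (-$4,561.83) = $7,754.59

$7,754.59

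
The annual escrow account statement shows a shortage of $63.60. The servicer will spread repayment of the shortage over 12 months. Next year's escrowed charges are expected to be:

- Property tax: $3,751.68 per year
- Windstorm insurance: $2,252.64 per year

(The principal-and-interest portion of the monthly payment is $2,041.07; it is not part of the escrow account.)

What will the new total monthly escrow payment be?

Property tax — $3,751.68 per year
Windstorm insurance — $2,252.64 per year
Total annual escrow = $3,751.68 + $2,252.64 = $6,004.32
Monthly = $6,004.32 ÷ 12 = $500.36
Shortage per month = $63.60 / 12 = $5.30
New monthly escrow = $500.36 + $5.30 = $505.66

$505.66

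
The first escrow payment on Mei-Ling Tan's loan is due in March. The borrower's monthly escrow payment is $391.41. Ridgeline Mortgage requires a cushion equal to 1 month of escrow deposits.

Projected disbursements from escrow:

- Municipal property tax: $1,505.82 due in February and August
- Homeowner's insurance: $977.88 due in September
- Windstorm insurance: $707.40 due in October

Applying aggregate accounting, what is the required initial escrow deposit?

$451.23

Cushion = 1 × $391.41 = $391.41
Trial balance (start $0, +$391.41 each month, − disbursements):
  Mar: +$391.41 → $391.41
  Apr: +$391.41 → $782.82
  May: +$391.41 → $1,174.23
  Jun: +$391.41 → $1,565.64
  Jul: +$391.41 → $1,957.05
  Aug: +$391.41 − $1,505.82 → $842.64
  Sep: +$391.41 − $977.88 → $256.17
  Oct: +$391.41 − $707.40 → -$59.82
  Nov: +$391.41 → $331.59
  Dec: +$391.41 → $723.00
  Jan: +$391.41 → $1,114.41
  Feb: +$391.41 − $1,505.82 → $0.00
Lowest trial balance = -$59.82 (Oct)
Initial deposit = cushion − low point = $391.41 − (-$59.82) = $451.23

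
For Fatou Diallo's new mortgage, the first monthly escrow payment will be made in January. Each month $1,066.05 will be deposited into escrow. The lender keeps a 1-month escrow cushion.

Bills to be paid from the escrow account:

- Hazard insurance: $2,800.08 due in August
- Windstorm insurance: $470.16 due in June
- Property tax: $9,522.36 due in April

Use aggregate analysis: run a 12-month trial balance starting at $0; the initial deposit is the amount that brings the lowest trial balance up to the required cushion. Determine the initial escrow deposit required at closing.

$6,324.21

Cushion = 1 × $1,066.05 = $1,066.05
Trial balance (start $0, +$1,066.05 each month, − disbursements):
  Jan: +$1,066.05 → $1,066.05
  Feb: +$1,066.05 → $2,132.10
  Mar: +$1,066.05 → $3,198.15
  Apr: +$1,066.05 − $9,522.36 → -$5,258.16
  May: +$1,066.05 → -$4,192.11
  Jun: +$1,066.05 − $470.16 → -$3,596.22
  Jul: +$1,066.05 → -$2,530.17
  Aug: +$1,066.05 − $2,800.08 → -$4,264.20
  Sep: +$1,066.05 → -$3,198.15
  Oct: +$1,066.05 → -$2,132.10
  Nov: +$1,066.05 → -$1,066.05
  Dec: +$1,066.05 → $0.00
Lowest trial balance = -$5,258.16 (Apr)
Initial deposit = cushion − low point = $1,066.05 − (-$5,258.16) = $6,324.21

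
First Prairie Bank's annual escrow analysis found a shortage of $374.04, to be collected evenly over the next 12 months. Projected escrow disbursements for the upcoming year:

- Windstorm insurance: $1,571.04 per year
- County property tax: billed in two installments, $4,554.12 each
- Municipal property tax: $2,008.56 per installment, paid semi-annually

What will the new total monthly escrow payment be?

Windstorm insurance — $1,571.04 per year
County property tax — $4,554.12 × 2 = $9,108.24 per year
Municipal property tax — $2,008.56 × 2 = $4,017.12 per year
Yearly total = $14,696.40
Base monthly escrow = $14,696.40 ÷ 12 = $1,224.70
Monthly shortage recovery: $374.04 ÷ 12 = $31.17
New monthly escrow = $1,224.70 + $31.17 = $1,255.87

$1,255.87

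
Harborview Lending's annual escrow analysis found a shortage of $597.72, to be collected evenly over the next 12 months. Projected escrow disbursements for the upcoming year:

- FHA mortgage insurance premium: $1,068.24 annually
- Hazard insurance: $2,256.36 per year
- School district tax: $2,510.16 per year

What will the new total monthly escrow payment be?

FHA mortgage insurance premium — $1,068.24/yr
Hazard insurance — $2,256.36/yr
School district tax — $2,510.16/yr
Combined annual = $5,834.76
Per month = $5,834.76 ÷ 12 = $486.23
Shortage spread = $597.72 ÷ 12 = $49.81/mo
Adjusted monthly = $486.23 + $49.81 = $536.04

$536.04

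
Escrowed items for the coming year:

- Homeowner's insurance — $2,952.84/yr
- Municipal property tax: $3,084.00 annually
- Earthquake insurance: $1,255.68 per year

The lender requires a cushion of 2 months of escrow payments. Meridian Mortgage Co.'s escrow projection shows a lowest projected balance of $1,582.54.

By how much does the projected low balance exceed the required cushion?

Homeowner's insurance: $2,952.84/yr
Municipal property tax: $3,084.00/yr
Earthquake insurance: $1,255.68/yr
Combined annual = $7,292.52
Per month = $7,292.52 / 12 = $607.71
Cushion = 2 × $607.71 = $1,215.42
Surplus = $1,582.54 − $1,215.42 = $367.12

$367.12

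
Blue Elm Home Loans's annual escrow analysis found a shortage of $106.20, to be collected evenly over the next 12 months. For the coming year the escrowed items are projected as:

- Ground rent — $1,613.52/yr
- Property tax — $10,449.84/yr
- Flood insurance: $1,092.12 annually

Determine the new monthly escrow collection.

Ground rent = $1,613.52
Property tax = $10,449.84
Flood insurance = $1,092.12
Total per year = $1,613.52 + $10,449.84 + $1,092.12 = $13,155.48
Monthly = $13,155.48 / 12 = $1,096.29
Shortage spread = $106.20 ÷ 12 = $8.85/mo
Adjusted monthly = $1,096.29 + $8.85 = $1,105.14

$1,105.14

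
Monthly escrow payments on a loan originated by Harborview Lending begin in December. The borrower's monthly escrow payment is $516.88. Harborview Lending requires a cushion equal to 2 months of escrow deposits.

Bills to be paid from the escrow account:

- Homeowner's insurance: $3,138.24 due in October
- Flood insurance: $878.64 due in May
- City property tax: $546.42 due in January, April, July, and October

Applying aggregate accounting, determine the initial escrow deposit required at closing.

Cushion = 2 × $516.88 = $1,033.76
Trial balance (start $0, +$516.88 each month, − disbursements):
  Dec: +$516.88 → $516.88
  Jan: +$516.88 − $546.42 → $487.34
  Feb: +$516.88 → $1,004.22
  Mar: +$516.88 → $1,521.10
  Apr: +$516.88 − $546.42 → $1,491.56
  May: +$516.88 − $878.64 → $1,129.80
  Jun: +$516.88 → $1,646.68
  Jul: +$516.88 − $546.42 → $1,617.14
  Aug: +$516.88 → $2,134.02
  Sep: +$516.88 → $2,650.90
  Oct: +$516.88 − $3,684.66 → -$516.88
  Nov: +$516.88 → $0.00
Lowest trial balance = -$516.88 (Oct)
Initial deposit = cushion − low point = $1,033.76 − (-$516.88) = $1,550.64

$1,550.64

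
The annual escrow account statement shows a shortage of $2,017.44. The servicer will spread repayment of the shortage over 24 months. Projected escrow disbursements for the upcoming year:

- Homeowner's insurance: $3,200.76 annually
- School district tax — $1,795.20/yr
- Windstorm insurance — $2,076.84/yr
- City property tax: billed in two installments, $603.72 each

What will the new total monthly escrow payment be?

$774.08

Homeowner's insurance — $3,200.76
School district tax — $1,795.20
Windstorm insurance — $2,076.84
City property tax — $603.72 × 2 = $1,207.44
Annual escrow total = $3,200.76 + $1,795.20 + $2,076.84 + $1,207.44 = $8,280.24
Monthly escrow = $8,280.24 / 12 = $690.02
Shortage spread = $2,017.44 ÷ 24 = $84.06/mo
Adjusted monthly = $690.02 + $84.06 = $774.08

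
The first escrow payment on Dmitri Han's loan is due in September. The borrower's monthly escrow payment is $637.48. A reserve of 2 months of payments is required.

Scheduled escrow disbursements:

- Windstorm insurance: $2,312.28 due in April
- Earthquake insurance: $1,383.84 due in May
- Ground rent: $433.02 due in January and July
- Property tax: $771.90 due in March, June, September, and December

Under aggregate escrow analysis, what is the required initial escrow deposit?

$2,116.90

Cushion = 2 × $637.48 = $1,274.96
Trial balance (start $0, +$637.48 each month, − disbursements):
  Sep: +$637.48 − $771.90 → -$134.42
  Oct: +$637.48 → $503.06
  Nov: +$637.48 → $1,140.54
  Dec: +$637.48 − $771.90 → $1,006.12
  Jan: +$637.48 − $433.02 → $1,210.58
  Feb: +$637.48 → $1,848.06
  Mar: +$637.48 − $771.90 → $1,713.64
  Apr: +$637.48 − $2,312.28 → $38.84
  May: +$637.48 − $1,383.84 → -$707.52
  Jun: +$637.48 − $771.90 → -$841.94
  Jul: +$637.48 − $433.02 → -$637.48
  Aug: +$637.48 → $0.00
Lowest trial balance = -$841.94 (Jun)
Initial deposit = cushion − low point = $1,274.96 − (-$841.94) = $2,116.90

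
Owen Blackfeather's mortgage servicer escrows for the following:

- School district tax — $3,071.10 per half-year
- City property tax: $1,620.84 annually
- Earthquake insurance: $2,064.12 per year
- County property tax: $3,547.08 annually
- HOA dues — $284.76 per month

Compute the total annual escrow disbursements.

$16,791.36

School district tax: $3,071.10 × 2 = $6,142.20 annually
City property tax: $1,620.84 annually
Earthquake insurance: $2,064.12 annually
County property tax: $3,547.08 annually
HOA dues: $284.76 × 12 = $3,417.12 annually
Total annual escrow = $6,142.20 + $1,620.84 + $2,064.12 + $3,547.08 + $3,417.12 = $16,791.36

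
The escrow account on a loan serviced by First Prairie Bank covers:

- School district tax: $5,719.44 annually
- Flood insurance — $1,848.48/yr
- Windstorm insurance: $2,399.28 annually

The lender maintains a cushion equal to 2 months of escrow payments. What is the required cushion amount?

$1,661.20

School district tax = $5,719.44 per year
Flood insurance = $1,848.48 per year
Windstorm insurance = $2,399.28 per year
Yearly total = $5,719.44 + $1,848.48 + $2,399.28 = $9,967.20
Base monthly escrow = $9,967.20 ÷ 12 = $830.60
Reserve = 2 × $830.60 = $1,661.20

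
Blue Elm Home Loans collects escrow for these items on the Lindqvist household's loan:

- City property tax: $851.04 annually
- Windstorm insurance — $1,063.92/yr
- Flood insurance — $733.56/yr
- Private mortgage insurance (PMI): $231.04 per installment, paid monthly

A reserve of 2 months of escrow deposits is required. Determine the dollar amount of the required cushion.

City property tax: $851.04
Windstorm insurance: $1,063.92
Flood insurance: $733.56
Private mortgage insurance (PMI): $231.04 × 12 = $2,772.48
Total annual escrow = $5,421.00
Base monthly escrow = $5,421.00 ÷ 12 = $451.75
Required cushion = 2 × $451.75 = $903.50

$903.50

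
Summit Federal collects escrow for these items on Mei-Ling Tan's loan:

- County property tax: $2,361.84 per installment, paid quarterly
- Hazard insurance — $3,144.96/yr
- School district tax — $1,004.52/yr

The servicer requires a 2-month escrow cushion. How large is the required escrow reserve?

$2,266.14

County property tax: $2,361.84 × 4 = $9,447.36/yr
Hazard insurance: $3,144.96/yr
School district tax: $1,004.52/yr
Total annual escrow = $9,447.36 + $3,144.96 + $1,004.52 = $13,596.84
Monthly escrow = $13,596.84 ÷ 12 = $1,133.07
Required cushion = 2 × $1,133.07 = $2,266.14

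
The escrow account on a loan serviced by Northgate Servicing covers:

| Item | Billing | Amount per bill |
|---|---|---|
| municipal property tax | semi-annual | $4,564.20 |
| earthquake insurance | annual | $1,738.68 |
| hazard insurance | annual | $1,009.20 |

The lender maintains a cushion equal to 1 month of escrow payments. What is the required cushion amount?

$989.69

Municipal property tax = $4,564.20 × 2 = $9,128.40/yr
Earthquake insurance = $1,738.68/yr
Hazard insurance = $1,009.20/yr
Yearly total = $9,128.40 + $1,738.68 + $1,009.20 = $11,876.28
Per month = $11,876.28 ÷ 12 = $989.69
Cushion = 1 × $989.69 = $989.69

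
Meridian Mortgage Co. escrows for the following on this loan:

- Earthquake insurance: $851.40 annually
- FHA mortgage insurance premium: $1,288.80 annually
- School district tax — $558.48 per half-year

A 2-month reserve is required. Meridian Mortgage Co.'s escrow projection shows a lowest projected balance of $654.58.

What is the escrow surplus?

$111.72

Earthquake insurance — $851.40
FHA mortgage insurance premium — $1,288.80
School district tax — $558.48 × 2 = $1,116.96
Total annual escrow = $851.40 + $1,288.80 + $1,116.96 = $3,257.16
Monthly = $3,257.16 / 12 = $271.43
Required cushion = 2 × $271.43 = $542.86
Excess over cushion: $654.58 − $542.86 = $111.72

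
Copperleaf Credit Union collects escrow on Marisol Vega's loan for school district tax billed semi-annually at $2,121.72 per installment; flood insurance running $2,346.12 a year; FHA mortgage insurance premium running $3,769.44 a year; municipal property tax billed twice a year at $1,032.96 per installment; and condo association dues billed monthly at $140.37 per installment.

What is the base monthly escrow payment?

School district tax — $2,121.72 × 2 = $4,243.44 annually
Flood insurance — $2,346.12 annually
FHA mortgage insurance premium — $3,769.44 annually
Municipal property tax — $1,032.96 × 2 = $2,065.92 annually
Condo association dues — $140.37 × 12 = $1,684.44 annually
Total per year = $4,243.44 + $2,346.12 + $3,769.44 + $2,065.92 + $1,684.44 = $14,109.36
Base monthly escrow = $14,109.36 / 12 = $1,175.78

$1,175.78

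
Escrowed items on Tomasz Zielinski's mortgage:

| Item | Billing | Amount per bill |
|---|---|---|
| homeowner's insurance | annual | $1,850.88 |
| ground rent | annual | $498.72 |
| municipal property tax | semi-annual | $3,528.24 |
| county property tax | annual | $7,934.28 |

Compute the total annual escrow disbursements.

Homeowner's insurance — $1,850.88 annually
Ground rent — $498.72 annually
Municipal property tax — $3,528.24 × 2 = $7,056.48 annually
County property tax — $7,934.28 annually
Total annual escrow = $1,850.88 + $498.72 + $7,056.48 + $7,934.28 = $17,340.36

$17,340.36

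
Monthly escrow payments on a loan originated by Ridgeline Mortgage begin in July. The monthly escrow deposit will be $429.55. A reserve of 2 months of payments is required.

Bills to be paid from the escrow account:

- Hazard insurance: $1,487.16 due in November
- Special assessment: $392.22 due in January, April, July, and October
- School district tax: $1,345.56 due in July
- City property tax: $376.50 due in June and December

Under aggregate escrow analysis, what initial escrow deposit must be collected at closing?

$2,328.51

Cushion = 2 × $429.55 = $859.10
Trial balance (start $0, +$429.55 each month, − disbursements):
  Jul: +$429.55 − $1,737.78 → -$1,308.23
  Aug: +$429.55 → -$878.68
  Sep: +$429.55 → -$449.13
  Oct: +$429.55 − $392.22 → -$411.80
  Nov: +$429.55 − $1,487.16 → -$1,469.41
  Dec: +$429.55 − $376.50 → -$1,416.36
  Jan: +$429.55 − $392.22 → -$1,379.03
  Feb: +$429.55 → -$949.48
  Mar: +$429.55 → -$519.93
  Apr: +$429.55 − $392.22 → -$482.60
  May: +$429.55 → -$53.05
  Jun: +$429.55 − $376.50 → $0.00
Lowest trial balance = -$1,469.41 (Nov)
Initial deposit = cushion − low point = $859.10 − (-$1,469.41) = $2,328.51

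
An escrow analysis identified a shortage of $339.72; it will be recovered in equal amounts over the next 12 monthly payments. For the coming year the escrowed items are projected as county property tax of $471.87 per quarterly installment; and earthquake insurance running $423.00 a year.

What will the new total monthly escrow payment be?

County property tax: $471.87 × 4 = $1,887.48
Earthquake insurance: $423.00
Annual escrow total = $1,887.48 + $423.00 = $2,310.48
Monthly = $2,310.48 ÷ 12 = $192.54
Shortage spread = $339.72 ÷ 12 = $28.31/mo
Adjusted monthly = $192.54 + $28.31 = $220.85

$220.85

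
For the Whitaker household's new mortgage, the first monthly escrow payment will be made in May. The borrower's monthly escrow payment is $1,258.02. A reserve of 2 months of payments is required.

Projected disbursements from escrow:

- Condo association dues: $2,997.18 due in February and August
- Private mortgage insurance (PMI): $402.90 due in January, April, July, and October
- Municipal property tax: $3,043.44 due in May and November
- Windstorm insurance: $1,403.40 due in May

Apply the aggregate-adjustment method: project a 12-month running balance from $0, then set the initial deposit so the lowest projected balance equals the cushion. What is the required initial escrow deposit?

Cushion = 2 × $1,258.02 = $2,516.04
Trial balance (start $0, +$1,258.02 each month, − disbursements):
  May: +$1,258.02 − $4,446.84 → -$3,188.82
  Jun: +$1,258.02 → -$1,930.80
  Jul: +$1,258.02 − $402.90 → -$1,075.68
  Aug: +$1,258.02 − $2,997.18 → -$2,814.84
  Sep: +$1,258.02 → -$1,556.82
  Oct: +$1,258.02 − $402.90 → -$701.70
  Nov: +$1,258.02 − $3,043.44 → -$2,487.12
  Dec: +$1,258.02 → -$1,229.10
  Jan: +$1,258.02 − $402.90 → -$373.98
  Feb: +$1,258.02 − $2,997.18 → -$2,113.14
  Mar: +$1,258.02 → -$855.12
  Apr: +$1,258.02 − $402.90 → $0.00
Lowest trial balance = -$3,188.82 (May)
Initial deposit = cushion − low point = $2,516.04 − (-$3,188.82) = $5,704.86

$5,704.86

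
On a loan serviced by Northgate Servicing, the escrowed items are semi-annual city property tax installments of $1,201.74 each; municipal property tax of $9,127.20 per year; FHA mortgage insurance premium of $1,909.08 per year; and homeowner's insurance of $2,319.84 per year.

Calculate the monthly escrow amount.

$1,313.30

City property tax: $1,201.74 × 2 = $2,403.48
Municipal property tax: $9,127.20
FHA mortgage insurance premium: $1,909.08
Homeowner's insurance: $2,319.84
Total annual escrow = $15,759.60
Base monthly escrow = $15,759.60 ÷ 12 = $1,313.30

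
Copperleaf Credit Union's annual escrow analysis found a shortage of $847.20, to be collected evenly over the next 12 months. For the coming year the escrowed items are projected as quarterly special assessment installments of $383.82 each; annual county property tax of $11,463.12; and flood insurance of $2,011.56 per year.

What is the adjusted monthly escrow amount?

Special assessment — $383.82 × 4 = $1,535.28 annually
County property tax — $11,463.12 annually
Flood insurance — $2,011.56 annually
Total annual escrow = $1,535.28 + $11,463.12 + $2,011.56 = $15,009.96
Base monthly escrow = $15,009.96 / 12 = $1,250.83
Shortage spread = $847.20 / 12 = $70.60/mo
Adjusted monthly = $1,250.83 + $70.60 = $1,321.43

$1,321.43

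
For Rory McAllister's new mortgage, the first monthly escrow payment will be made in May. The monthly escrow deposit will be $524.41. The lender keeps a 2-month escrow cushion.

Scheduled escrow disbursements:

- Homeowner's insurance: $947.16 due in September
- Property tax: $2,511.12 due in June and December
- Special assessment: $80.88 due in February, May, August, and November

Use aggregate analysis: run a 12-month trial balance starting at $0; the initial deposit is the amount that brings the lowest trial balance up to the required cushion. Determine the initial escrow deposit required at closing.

$3,065.58

Cushion = 2 × $524.41 = $1,048.82
Trial balance (start $0, +$524.41 each month, − disbursements):
  May: +$524.41 − $80.88 → $443.53
  Jun: +$524.41 − $2,511.12 → -$1,543.18
  Jul: +$524.41 → -$1,018.77
  Aug: +$524.41 − $80.88 → -$575.24
  Sep: +$524.41 − $947.16 → -$997.99
  Oct: +$524.41 → -$473.58
  Nov: +$524.41 − $80.88 → -$30.05
  Dec: +$524.41 − $2,511.12 → -$2,016.76
  Jan: +$524.41 → -$1,492.35
  Feb: +$524.41 − $80.88 → -$1,048.82
  Mar: +$524.41 → -$524.41
  Apr: +$524.41 → $0.00
Lowest trial balance = -$2,016.76 (Dec)
Initial deposit = cushion − low point = $1,048.82 − (-$2,016.76) = $3,065.58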